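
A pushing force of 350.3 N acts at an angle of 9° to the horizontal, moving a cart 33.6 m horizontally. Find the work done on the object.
W = F·d·cosθ = (350.3)(33.6)cos(9°) = 11630 J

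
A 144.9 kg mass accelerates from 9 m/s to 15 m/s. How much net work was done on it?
W = ΔKE = ½m(v₂² − v₁²) = ½(144.9)(15² − 9²) = 10432.8 J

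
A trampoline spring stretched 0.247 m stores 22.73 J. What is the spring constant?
k = 2·PE/x² = 2·22.73/(0.247)² = 745.1 N/m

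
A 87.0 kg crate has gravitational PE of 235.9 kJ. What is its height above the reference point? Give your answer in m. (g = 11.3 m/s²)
Convert to SI: m = 87.0 kg, PE = 235900 J
h = PE/(mg) = 235900/(87.0·11.3) = 240.0 m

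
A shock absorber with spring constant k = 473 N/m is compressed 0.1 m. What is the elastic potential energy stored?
PE = ½kx² = ½(473)(0.1)² = 2.365 J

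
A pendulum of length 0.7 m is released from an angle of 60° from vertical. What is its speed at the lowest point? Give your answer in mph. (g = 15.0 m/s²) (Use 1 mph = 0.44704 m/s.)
h = L(1 − cosθ) = 0.7(1 − cos60°) = 0.35 m
v = √(2gh) = √(2·15.0·0.35) = 3.24037 m/s = 7.249 mph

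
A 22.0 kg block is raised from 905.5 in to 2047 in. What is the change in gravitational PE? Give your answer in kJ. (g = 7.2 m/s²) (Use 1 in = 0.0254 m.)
Convert to SI: m = 22.0 kg, Δh = 28.9941 m
ΔPE = mgΔh = (22.0)(7.2)(28.9941) = 4592.67 J = 4.593 kJ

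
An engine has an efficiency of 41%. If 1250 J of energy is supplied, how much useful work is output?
W_out = η·W_in = 0.41·1250 = 512.5 J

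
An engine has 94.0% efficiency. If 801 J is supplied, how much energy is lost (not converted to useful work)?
W_lost = W_in(1 − η) = 801·(1 − 0.94) = 48.06 J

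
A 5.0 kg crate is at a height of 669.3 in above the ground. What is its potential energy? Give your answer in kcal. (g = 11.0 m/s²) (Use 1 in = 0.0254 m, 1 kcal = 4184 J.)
Convert to SI: m = 5.0 kg, h = 17.0002 m
PE = mgh = (5.0)(11.0)(17.0002) = 935.012 J = 0.2235 kcal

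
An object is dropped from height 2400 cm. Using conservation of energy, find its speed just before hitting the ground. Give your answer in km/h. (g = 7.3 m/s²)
Convert to SI: h = 24.0 m
mgh = ½mv² ⇒ v = √(2gh) = √(2·7.3·24.0) = 18.719 m/s = 67.39 km/h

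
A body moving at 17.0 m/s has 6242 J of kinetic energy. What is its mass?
m = 2·KE/v² = 2·6242/(17.0)² = 43.2 kg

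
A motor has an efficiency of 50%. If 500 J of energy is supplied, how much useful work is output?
W_out = η·W_in = 0.5·500 = 250.0 J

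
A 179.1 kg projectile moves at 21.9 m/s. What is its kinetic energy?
KE = ½mv² = ½(179.1)(21.9)² = 42950 J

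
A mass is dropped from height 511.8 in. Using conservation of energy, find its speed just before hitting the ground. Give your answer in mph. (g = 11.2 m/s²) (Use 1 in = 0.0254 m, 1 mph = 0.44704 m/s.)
Convert to SI: h = 12.9997 m
mgh = ½mv² ⇒ v = √(2gh) = √(2·11.2·12.9997) = 17.0644 m/s = 38.17 mph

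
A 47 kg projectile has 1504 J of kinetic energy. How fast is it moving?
v = √(2·KE/m) = √(2·1504/47) = 8.0 m/s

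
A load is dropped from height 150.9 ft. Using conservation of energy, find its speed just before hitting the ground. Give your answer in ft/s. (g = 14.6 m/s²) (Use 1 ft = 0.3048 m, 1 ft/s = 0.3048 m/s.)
Convert to SI: h = 45.9943 m
mgh = ½mv² ⇒ v = √(2gh) = √(2·14.6·45.9943) = 36.6474 m/s = 120.2 ft/s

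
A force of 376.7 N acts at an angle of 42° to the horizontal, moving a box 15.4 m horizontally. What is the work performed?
W = F·d·cosθ = (376.7)(15.4)cos(42°) = 4311 J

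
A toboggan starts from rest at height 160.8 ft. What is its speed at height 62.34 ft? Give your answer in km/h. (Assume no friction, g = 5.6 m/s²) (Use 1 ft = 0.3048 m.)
Convert to SI: h₁−h₂ = 30.0106 m
mgh₁ = mgh₂ + ½mv² ⇒ v = √(2g(h₁−h₂)) = √(2·5.6·30.0106) = 18.3335 m/s = 66.0 km/h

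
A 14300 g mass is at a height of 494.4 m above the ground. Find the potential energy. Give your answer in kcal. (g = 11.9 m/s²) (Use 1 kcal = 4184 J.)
Convert to SI: m = 14.3 kg, h = 494.4 m
PE = mgh = (14.3)(11.9)(494.4) = 84132.0 J = 20.11 kcal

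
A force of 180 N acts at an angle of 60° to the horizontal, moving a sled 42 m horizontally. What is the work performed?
W = F·d·cosθ = (180)(42)cos(60°) = 3780 J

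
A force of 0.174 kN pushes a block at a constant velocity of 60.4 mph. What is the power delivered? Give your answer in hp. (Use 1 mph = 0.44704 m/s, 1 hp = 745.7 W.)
Convert to SI: F = 174.0 N, v = 27.0012 m/s
P = Fv = (174.0)(27.0012) = 4698.21 W = 6.3 hp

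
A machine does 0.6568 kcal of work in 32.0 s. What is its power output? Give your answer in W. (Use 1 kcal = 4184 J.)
Convert to SI: W = 2748.05 J, t = 32.0 s
P = W/t = 2748.05/32.0 = 85.88 W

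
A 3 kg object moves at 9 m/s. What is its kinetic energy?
KE = ½mv² = ½(3)(9)² = 121.5 J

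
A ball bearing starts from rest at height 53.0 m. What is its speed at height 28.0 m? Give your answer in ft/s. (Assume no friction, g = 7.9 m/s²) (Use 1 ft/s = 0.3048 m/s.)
mgh₁ = mgh₂ + ½mv² ⇒ v = √(2g(h₁−h₂)) = √(2·7.9·25.0) = 19.8746 m/s = 65.21 ft/s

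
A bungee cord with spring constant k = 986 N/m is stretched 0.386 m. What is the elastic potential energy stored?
PE = ½kx² = ½(986)(0.386)² = 73.46 J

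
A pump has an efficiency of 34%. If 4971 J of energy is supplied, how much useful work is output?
W_out = η·W_in = 0.34·4971 = 1690.14 J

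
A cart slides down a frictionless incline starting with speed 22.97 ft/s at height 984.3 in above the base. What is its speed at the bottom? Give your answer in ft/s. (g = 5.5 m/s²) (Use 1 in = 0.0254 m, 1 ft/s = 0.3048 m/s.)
Convert to SI: v₀ = 7.00126 m/s, h = 25.0012 m
½mv₀² + mgh = ½mv² ⇒ v = √(v₀² + 2gh) = √(7.00126² + 2·5.5·25.0012) = 18.0009 m/s = 59.06 ft/s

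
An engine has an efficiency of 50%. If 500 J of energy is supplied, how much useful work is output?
W_out = η·W_in = 0.5·500 = 250.0 J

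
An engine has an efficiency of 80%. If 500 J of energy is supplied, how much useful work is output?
W_out = η·W_in = 0.8·500 = 400.0 J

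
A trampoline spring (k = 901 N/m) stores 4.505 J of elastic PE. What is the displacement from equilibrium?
x = √(2·PE/k) = √(2·4.505/901) = 0.1 m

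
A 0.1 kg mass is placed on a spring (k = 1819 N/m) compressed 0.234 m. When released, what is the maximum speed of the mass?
½kx² = ½mv² ⇒ v = x√(k/m) = (0.234)√(1819/0.1) = 31.56 m/s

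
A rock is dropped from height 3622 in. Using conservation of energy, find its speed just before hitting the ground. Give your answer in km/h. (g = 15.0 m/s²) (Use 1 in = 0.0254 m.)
Convert to SI: h = 91.9988 m
mgh = ½mv² ⇒ v = √(2gh) = √(2·15.0·91.9988) = 52.5354 m/s = 189.1 km/h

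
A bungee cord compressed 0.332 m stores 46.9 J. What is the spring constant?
k = 2·PE/x² = 2·46.9/(0.332)² = 851.0 N/m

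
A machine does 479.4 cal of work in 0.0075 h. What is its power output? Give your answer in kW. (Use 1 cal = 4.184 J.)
Convert to SI: W = 2005.81 J, t = 27.0 s
P = W/t = 2005.81/27.0 = 74.2892 W = 0.07429 kW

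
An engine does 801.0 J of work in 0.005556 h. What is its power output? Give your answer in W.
Convert to SI: W = 801.0 J, t = 20.0016 s
P = W/t = 801.0/20.0016 = 40.05 W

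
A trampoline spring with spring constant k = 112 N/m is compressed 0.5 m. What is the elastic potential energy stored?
PE = ½kx² = ½(112)(0.5)² = 14.0 J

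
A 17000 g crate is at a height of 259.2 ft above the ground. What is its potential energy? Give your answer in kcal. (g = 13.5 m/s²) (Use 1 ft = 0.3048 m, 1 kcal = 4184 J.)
Convert to SI: m = 17.0 kg, h = 79.0042 m
PE = mgh = (17.0)(13.5)(79.0042) = 18131.5 J = 4.334 kcal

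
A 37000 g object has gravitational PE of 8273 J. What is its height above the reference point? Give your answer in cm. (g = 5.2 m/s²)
Convert to SI: m = 37.0 kg, PE = 8273.0 J
h = PE/(mg) = 8273.0/(37.0·5.2) = 42.999 m = 4300 cm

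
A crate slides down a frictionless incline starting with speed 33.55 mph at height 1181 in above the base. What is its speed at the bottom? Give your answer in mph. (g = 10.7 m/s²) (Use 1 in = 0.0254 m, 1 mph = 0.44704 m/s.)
Convert to SI: v₀ = 14.9982 m/s, h = 29.9974 m
½mv₀² + mgh = ½mv² ⇒ v = √(v₀² + 2gh) = √(14.9982² + 2·10.7·29.9974) = 29.443 m/s = 65.86 mph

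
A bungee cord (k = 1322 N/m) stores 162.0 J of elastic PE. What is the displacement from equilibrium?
x = √(2·PE/k) = √(2·162.0/1322) = 0.4951 m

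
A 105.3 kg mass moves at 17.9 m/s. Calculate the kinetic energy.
KE = ½mv² = ½(105.3)(17.9)² = 16870 J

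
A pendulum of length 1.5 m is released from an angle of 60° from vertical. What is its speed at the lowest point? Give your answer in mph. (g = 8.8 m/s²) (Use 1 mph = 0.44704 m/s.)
h = L(1 − cosθ) = 1.5(1 − cos60°) = 0.75 m
v = √(2gh) = √(2·8.8·0.75) = 3.63318 m/s = 8.127 mph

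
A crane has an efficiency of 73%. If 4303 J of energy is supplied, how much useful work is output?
W_out = η·W_in = 0.73·4303 = 3141.19 J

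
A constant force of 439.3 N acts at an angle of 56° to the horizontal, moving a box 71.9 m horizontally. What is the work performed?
W = F·d·cosθ = (439.3)(71.9)cos(56°) = 17660 J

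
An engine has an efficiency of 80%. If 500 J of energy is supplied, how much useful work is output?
W_out = η·W_in = 0.8·500 = 400.0 J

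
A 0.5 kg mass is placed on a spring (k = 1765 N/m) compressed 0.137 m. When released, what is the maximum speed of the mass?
½kx² = ½mv² ⇒ v = x√(k/m) = (0.137)√(1765/0.5) = 8.14 m/s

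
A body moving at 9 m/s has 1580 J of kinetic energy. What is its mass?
m = 2·KE/v² = 2·1580/(9)² = 39.01 kg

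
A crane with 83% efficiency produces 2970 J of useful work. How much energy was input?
W_in = W_out/η = 2970/0.83 = 3578 J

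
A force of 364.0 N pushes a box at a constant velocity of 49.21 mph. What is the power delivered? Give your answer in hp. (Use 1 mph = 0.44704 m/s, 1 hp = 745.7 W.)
Convert to SI: F = 364.0 N, v = 21.9988 m/s
P = Fv = (364.0)(21.9988) = 8007.58 W = 10.74 hp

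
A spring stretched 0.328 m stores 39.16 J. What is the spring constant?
k = 2·PE/x² = 2·39.16/(0.328)² = 728.0 N/m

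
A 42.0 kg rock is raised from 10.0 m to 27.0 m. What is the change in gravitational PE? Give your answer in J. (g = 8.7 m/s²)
ΔPE = mgΔh = (42.0)(8.7)(17.0) = 6212 J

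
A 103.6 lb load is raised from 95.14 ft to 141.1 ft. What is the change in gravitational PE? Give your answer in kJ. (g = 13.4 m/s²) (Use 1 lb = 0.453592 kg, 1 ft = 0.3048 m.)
Convert to SI: m = 46.9921 kg, Δh = 14.0086 m
ΔPE = mgΔh = (46.9921)(13.4)(14.0086) = 8821.14 J = 8.821 kJ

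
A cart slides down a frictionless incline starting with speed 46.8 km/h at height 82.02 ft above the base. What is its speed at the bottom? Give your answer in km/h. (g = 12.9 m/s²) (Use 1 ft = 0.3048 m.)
Convert to SI: v₀ = 13.0 m/s, h = 24.9997 m
½mv₀² + mgh = ½mv² ⇒ v = √(v₀² + 2gh) = √(13.0² + 2·12.9·24.9997) = 28.5305 m/s = 102.7 km/h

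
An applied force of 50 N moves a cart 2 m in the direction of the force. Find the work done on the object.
W = F·d = (50)(2) = 100.0 J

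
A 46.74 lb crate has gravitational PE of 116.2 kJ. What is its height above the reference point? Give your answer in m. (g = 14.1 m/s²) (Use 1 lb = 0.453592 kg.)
Convert to SI: m = 21.2009 kg, PE = 116200 J
h = PE/(mg) = 116200/(21.2009·14.1) = 388.7 m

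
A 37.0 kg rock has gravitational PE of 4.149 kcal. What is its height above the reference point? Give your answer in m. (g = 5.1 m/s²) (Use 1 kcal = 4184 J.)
Convert to SI: m = 37.0 kg, PE = 17359.4 J
h = PE/(mg) = 17359.4/(37.0·5.1) = 91.99 m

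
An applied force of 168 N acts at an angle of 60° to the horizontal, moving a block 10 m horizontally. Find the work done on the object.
W = F·d·cosθ = (168)(10)cos(60°) = 840.0 J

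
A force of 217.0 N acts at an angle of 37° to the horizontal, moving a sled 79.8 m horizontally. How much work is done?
W = F·d·cosθ = (217.0)(79.8)cos(37°) = 13830 J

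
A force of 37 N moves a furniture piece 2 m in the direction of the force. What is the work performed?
W = F·d = (37)(2) = 74.0 J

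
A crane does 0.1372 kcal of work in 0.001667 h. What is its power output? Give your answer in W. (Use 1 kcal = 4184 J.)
Convert to SI: W = 574.045 J, t = 6.0012 s
P = W/t = 574.045/6.0012 = 95.66 W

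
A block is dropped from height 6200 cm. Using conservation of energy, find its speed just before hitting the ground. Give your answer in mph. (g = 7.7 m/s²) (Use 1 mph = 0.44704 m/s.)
Convert to SI: h = 62.0 m
mgh = ½mv² ⇒ v = √(2gh) = √(2·7.7·62.0) = 30.8998 m/s = 69.12 mph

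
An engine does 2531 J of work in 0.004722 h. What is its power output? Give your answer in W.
Convert to SI: W = 2531.0 J, t = 16.9992 s
P = W/t = 2531.0/16.9992 = 148.9 W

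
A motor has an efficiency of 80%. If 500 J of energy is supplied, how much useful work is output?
W_out = η·W_in = 0.8·500 = 400.0 J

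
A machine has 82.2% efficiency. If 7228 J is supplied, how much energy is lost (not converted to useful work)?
W_lost = W_in(1 − η) = 7228·(1 − 0.822) = 1287 J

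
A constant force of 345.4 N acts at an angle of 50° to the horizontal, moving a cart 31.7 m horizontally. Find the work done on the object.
W = F·d·cosθ = (345.4)(31.7)cos(50°) = 7038 J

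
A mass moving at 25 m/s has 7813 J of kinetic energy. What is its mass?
m = 2·KE/v² = 2·7813/(25)² = 25.0 kg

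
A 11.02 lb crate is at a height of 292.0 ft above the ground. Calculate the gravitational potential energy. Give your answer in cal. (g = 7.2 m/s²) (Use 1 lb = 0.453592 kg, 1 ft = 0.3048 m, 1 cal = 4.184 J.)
Convert to SI: m = 4.99858 kg, h = 89.0016 m
PE = mgh = (4.99858)(7.2)(89.0016) = 3203.15 J = 765.6 cal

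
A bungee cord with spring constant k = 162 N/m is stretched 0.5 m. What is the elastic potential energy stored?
PE = ½kx² = ½(162)(0.5)² = 20.25 J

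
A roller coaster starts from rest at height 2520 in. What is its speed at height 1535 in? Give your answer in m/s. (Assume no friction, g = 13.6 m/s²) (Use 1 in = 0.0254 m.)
Convert to SI: h₁−h₂ = 25.019 m
mgh₁ = mgh₂ + ½mv² ⇒ v = √(2g(h₁−h₂)) = √(2·13.6·25.019) = 26.09 m/s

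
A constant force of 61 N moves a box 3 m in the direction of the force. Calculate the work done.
W = F·d = (61)(3) = 183.0 J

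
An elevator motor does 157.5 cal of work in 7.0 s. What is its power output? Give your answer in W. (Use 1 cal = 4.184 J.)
Convert to SI: W = 658.98 J, t = 7.0 s
P = W/t = 658.98/7.0 = 94.14 W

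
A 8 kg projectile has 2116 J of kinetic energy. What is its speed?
v = √(2·KE/m) = √(2·2116/8) = 23.0 m/s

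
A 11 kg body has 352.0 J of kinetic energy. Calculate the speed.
v = √(2·KE/m) = √(2·352.0/11) = 8.0 m/s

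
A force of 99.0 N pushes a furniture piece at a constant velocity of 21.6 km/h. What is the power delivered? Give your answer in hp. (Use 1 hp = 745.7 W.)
Convert to SI: F = 99.0 N, v = 6.0 m/s
P = Fv = (99.0)(6.0) = 594.0 W = 0.7966 hp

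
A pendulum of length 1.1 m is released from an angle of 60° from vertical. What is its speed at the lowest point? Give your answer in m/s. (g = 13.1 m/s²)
h = L(1 − cosθ) = 1.1(1 − cos60°) = 0.55 m
v = √(2gh) = √(2·13.1·0.55) = 3.796 m/s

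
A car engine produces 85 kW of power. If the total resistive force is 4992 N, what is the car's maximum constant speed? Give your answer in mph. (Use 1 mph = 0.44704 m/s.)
P = Fv ⇒ v = P/F = 85000 W/4992.0 N = 17.0272 m/s = 38.09 mph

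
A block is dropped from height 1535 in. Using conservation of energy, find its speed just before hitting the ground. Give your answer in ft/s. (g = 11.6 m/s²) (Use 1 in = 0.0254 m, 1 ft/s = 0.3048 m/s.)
Convert to SI: h = 38.989 m
mgh = ½mv² ⇒ v = √(2gh) = √(2·11.6·38.989) = 30.0757 m/s = 98.67 ft/s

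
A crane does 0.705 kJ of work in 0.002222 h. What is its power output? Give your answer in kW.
Convert to SI: W = 705.0 J, t = 7.9992 s
P = W/t = 705.0/7.9992 = 88.1338 W = 0.08813 kW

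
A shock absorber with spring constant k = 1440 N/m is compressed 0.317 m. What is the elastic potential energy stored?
PE = ½kx² = ½(1440)(0.317)² = 72.35 J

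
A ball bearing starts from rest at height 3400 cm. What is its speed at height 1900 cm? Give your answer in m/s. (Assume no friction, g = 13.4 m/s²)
Convert to SI: h₁−h₂ = 15.0 m
mgh₁ = mgh₂ + ½mv² ⇒ v = √(2g(h₁−h₂)) = √(2·13.4·15.0) = 20.05 m/s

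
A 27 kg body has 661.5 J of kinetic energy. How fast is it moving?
v = √(2·KE/m) = √(2·661.5/27) = 7.0 m/s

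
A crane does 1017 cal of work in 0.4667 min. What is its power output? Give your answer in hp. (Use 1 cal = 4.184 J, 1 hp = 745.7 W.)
Convert to SI: W = 4255.13 J, t = 28.002 s
P = W/t = 4255.13/28.002 = 151.958 W = 0.2038 hp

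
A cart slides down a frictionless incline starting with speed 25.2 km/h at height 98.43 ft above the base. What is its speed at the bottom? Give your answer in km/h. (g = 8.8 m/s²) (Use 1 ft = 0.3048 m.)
Convert to SI: v₀ = 7.0 m/s, h = 30.0015 m
½mv₀² + mgh = ½mv² ⇒ v = √(v₀² + 2gh) = √(7.0² + 2·8.8·30.0015) = 24.0214 m/s = 86.48 km/h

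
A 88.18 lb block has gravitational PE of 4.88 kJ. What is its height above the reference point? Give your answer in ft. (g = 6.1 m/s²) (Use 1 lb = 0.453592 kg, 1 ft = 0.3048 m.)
Convert to SI: m = 39.9977 kg, PE = 4880.0 J
h = PE/(mg) = 4880.0/(39.9977·6.1) = 20.0011 m = 65.62 ft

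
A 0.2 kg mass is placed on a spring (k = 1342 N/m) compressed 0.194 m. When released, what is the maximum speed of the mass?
½kx² = ½mv² ⇒ v = x√(k/m) = (0.194)√(1342/0.2) = 15.89 m/s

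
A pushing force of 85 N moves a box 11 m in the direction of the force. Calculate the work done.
W = F·d = (85)(11) = 935.0 J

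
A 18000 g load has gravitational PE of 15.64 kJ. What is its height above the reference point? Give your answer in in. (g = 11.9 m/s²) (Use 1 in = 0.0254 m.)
Convert to SI: m = 18.0 kg, PE = 15640.0 J
h = PE/(mg) = 15640.0/(18.0·11.9) = 73.0159 m = 2875 in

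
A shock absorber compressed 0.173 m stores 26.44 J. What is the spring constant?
k = 2·PE/x² = 2·26.44/(0.173)² = 1767 N/m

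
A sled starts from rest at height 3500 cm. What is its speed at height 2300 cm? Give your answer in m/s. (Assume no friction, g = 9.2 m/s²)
Convert to SI: h₁−h₂ = 12.0 m
mgh₁ = mgh₂ + ½mv² ⇒ v = √(2g(h₁−h₂)) = √(2·9.2·12.0) = 14.86 m/s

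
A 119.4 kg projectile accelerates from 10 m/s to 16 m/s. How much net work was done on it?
W = ΔKE = ½m(v₂² − v₁²) = ½(119.4)(16² − 10²) = 9313.2 J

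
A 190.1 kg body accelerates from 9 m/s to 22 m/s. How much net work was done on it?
W = ΔKE = ½m(v₂² − v₁²) = ½(190.1)(22² − 9²) = 38305.15 J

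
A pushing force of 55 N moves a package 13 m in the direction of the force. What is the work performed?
W = F·d = (55)(13) = 715.0 J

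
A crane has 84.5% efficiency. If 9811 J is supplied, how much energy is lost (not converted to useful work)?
W_lost = W_in(1 − η) = 9811·(1 − 0.845) = 1521 J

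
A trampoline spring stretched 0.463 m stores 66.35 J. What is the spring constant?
k = 2·PE/x² = 2·66.35/(0.463)² = 619.0 N/m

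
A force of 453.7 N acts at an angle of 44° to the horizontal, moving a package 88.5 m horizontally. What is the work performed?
W = F·d·cosθ = (453.7)(88.5)cos(44°) = 28880 J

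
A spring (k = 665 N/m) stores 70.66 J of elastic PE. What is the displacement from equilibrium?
x = √(2·PE/k) = √(2·70.66/665) = 0.461 m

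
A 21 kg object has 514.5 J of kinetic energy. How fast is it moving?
v = √(2·KE/m) = √(2·514.5/21) = 7.0 m/s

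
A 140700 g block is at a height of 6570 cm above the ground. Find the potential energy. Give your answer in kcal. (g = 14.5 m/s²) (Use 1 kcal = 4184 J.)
Convert to SI: m = 140.7 kg, h = 65.7 m
PE = mgh = (140.7)(14.5)(65.7) = 134038 J = 32.04 kcal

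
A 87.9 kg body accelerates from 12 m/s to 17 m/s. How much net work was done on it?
W = ΔKE = ½m(v₂² − v₁²) = ½(87.9)(17² − 12²) = 6372.75 J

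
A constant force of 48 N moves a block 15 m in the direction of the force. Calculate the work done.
W = F·d = (48)(15) = 720.0 J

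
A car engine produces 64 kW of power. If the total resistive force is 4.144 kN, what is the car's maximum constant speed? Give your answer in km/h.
Convert to SI: F = 4144.0 N
P = Fv ⇒ v = P/F = 64000 W/4144.0 N = 15.444 m/s = 55.6 km/h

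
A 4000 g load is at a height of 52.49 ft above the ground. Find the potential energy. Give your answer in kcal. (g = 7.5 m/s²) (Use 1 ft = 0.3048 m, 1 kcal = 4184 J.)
Convert to SI: m = 4.0 kg, h = 15.999 m
PE = mgh = (4.0)(7.5)(15.999) = 479.969 J = 0.1147 kcal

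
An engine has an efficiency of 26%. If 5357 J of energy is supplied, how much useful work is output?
W_out = η·W_in = 0.26·5357 = 1392.82 J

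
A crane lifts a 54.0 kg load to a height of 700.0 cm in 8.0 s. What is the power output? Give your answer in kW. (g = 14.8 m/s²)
Convert to SI: m = 54.0 kg, h = 7.0 m, t = 8.0 s
P = mgh/t = (54.0)(14.8)(7.0)/8.0 = 699.3 W = 0.6993 kW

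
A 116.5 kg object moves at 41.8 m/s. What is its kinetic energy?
KE = ½mv² = ½(116.5)(41.8)² = 101800 J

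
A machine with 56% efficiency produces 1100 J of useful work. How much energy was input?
W_in = W_out/η = 1100/0.56 = 1964 J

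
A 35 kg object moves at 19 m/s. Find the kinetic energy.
KE = ½mv² = ½(35)(19)² = 6317.5 J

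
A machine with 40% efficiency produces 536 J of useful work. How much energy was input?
W_in = W_out/η = 536/0.4 = 1340 J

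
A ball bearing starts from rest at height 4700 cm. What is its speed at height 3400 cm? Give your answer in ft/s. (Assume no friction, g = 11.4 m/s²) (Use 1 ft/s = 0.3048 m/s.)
Convert to SI: h₁−h₂ = 13.0 m
mgh₁ = mgh₂ + ½mv² ⇒ v = √(2g(h₁−h₂)) = √(2·11.4·13.0) = 17.2163 m/s = 56.48 ft/s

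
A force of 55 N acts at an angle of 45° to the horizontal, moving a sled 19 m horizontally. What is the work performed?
W = F·d·cosθ = (55)(19)cos(45°) = 738.9 J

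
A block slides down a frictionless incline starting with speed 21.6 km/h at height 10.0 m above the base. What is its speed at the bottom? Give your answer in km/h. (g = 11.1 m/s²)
Convert to SI: v₀ = 6.0 m/s, h = 10.0 m
½mv₀² + mgh = ½mv² ⇒ v = √(v₀² + 2gh) = √(6.0² + 2·11.1·10.0) = 16.0624 m/s = 57.82 km/h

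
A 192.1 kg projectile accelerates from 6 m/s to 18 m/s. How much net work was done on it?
W = ΔKE = ½m(v₂² − v₁²) = ½(192.1)(18² − 6²) = 27662.4 J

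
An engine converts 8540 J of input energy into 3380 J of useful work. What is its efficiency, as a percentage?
η = W_out/W_in = 3380/8540 = 39.58%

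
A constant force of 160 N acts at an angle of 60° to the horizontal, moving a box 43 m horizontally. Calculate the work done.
W = F·d·cosθ = (160)(43)cos(60°) = 3440 J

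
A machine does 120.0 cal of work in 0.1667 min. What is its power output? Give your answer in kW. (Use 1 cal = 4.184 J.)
Convert to SI: W = 502.08 J, t = 10.002 s
P = W/t = 502.08/10.002 = 50.198 W = 0.0502 kW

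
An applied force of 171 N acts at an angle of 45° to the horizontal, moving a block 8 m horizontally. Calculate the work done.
W = F·d·cosθ = (171)(8)cos(45°) = 967.3 J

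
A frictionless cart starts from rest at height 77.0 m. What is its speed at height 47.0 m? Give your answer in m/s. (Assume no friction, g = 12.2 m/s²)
mgh₁ = mgh₂ + ½mv² ⇒ v = √(2g(h₁−h₂)) = √(2·12.2·30.0) = 27.06 m/s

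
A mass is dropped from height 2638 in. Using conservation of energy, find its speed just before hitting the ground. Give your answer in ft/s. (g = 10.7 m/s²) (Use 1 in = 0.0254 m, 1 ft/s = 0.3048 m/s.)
Convert to SI: h = 67.0052 m
mgh = ½mv² ⇒ v = √(2gh) = √(2·10.7·67.0052) = 37.867 m/s = 124.2 ft/s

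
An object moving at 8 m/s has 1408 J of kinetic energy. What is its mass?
m = 2·KE/v² = 2·1408/(8)² = 44.0 kg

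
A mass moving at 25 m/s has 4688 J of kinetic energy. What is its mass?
m = 2·KE/v² = 2·4688/(25)² = 15.0 kg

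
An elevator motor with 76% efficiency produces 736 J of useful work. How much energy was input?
W_in = W_out/η = 736/0.76 = 968.4 J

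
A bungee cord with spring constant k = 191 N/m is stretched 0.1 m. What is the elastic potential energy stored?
PE = ½kx² = ½(191)(0.1)² = 0.955 J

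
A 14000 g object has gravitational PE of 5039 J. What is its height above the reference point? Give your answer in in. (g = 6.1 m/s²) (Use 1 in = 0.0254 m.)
Convert to SI: m = 14.0 kg, PE = 5039.0 J
h = PE/(mg) = 5039.0/(14.0·6.1) = 59.0047 m = 2323 in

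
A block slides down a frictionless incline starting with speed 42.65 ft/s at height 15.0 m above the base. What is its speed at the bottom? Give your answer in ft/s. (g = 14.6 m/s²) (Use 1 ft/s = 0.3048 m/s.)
Convert to SI: v₀ = 12.9997 m/s, h = 15.0 m
½mv₀² + mgh = ½mv² ⇒ v = √(v₀² + 2gh) = √(12.9997² + 2·14.6·15.0) = 24.6372 m/s = 80.83 ft/s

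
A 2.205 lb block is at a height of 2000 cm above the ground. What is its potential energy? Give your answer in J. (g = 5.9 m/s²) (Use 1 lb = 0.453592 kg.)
Convert to SI: m = 1.00017 kg, h = 20.0 m
PE = mgh = (1.00017)(5.9)(20.0) = 118.0 J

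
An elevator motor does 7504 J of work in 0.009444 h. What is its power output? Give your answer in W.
Convert to SI: W = 7504.0 J, t = 33.9984 s
P = W/t = 7504.0/33.9984 = 220.7 W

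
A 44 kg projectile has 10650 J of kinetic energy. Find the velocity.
v = √(2·KE/m) = √(2·10650/44) = 22.0 m/s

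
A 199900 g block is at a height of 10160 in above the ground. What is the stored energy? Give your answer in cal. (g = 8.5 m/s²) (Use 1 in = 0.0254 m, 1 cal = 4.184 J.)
Convert to SI: m = 199.9 kg, h = 258.064 m
PE = mgh = (199.9)(8.5)(258.064) = 438489 J = 104800 cal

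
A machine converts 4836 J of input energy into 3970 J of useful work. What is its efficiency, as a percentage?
η = W_out/W_in = 3970/4836 = 82.09%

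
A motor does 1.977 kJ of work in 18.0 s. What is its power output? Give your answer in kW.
Convert to SI: W = 1977.0 J, t = 18.0 s
P = W/t = 1977.0/18.0 = 109.833 W = 0.1098 kW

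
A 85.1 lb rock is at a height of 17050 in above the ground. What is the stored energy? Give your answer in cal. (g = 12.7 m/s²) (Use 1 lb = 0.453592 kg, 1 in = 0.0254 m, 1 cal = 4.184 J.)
Convert to SI: m = 38.6007 kg, h = 433.07 m
PE = mgh = (38.6007)(12.7)(433.07) = 212303 J = 50740 cal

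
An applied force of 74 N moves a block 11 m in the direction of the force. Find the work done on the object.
W = F·d = (74)(11) = 814.0 J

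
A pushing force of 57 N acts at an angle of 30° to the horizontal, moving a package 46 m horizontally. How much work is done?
W = F·d·cosθ = (57)(46)cos(30°) = 2271 J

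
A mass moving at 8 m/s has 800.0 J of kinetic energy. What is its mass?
m = 2·KE/v² = 2·800.0/(8)² = 25.0 kg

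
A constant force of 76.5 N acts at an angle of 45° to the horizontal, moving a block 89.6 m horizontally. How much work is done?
W = F·d·cosθ = (76.5)(89.6)cos(45°) = 4847 J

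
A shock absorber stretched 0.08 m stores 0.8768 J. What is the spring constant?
k = 2·PE/x² = 2·0.8768/(0.08)² = 274.0 N/m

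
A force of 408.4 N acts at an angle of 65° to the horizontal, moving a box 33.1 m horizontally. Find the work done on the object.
W = F·d·cosθ = (408.4)(33.1)cos(65°) = 5713 J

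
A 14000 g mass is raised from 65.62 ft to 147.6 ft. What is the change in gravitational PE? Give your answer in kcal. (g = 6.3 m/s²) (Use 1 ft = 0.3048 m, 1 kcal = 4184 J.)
Convert to SI: m = 14.0 kg, Δh = 24.9875 m
ΔPE = mgΔh = (14.0)(6.3)(24.9875) = 2203.9 J = 0.5267 kcal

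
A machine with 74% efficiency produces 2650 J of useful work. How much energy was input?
W_in = W_out/η = 2650/0.74 = 3581 J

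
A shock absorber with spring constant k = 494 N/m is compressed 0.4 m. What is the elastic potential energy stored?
PE = ½kx² = ½(494)(0.4)² = 39.52 J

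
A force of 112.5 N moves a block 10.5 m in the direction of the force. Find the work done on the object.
W = F·d = (112.5)(10.5) = 1181 J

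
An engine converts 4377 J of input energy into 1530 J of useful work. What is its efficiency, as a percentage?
η = W_out/W_in = 1530/4377 = 34.96%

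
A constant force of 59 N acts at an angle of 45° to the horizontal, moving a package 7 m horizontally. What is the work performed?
W = F·d·cosθ = (59)(7)cos(45°) = 292.0 J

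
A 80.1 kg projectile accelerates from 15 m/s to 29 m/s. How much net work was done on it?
W = ΔKE = ½m(v₂² − v₁²) = ½(80.1)(29² − 15²) = 24670.8 J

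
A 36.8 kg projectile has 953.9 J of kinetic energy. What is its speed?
v = √(2·KE/m) = √(2·953.9/36.8) = 7.2 m/s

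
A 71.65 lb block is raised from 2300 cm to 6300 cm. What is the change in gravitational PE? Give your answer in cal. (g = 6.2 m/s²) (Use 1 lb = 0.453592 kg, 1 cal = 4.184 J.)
Convert to SI: m = 32.4999 kg, Δh = 40.0 m
ΔPE = mgΔh = (32.4999)(6.2)(40.0) = 8059.97 J = 1926 cal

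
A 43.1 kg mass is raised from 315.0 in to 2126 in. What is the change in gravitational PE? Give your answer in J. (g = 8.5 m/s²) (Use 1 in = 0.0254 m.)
Convert to SI: m = 43.1 kg, Δh = 45.9994 m
ΔPE = mgΔh = (43.1)(8.5)(45.9994) = 16850 J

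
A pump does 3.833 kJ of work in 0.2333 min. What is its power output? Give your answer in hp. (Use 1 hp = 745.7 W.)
Convert to SI: W = 3833.0 J, t = 13.998 s
P = W/t = 3833.0/13.998 = 273.825 W = 0.3672 hp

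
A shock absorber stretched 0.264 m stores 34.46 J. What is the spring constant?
k = 2·PE/x² = 2·34.46/(0.264)² = 988.9 N/m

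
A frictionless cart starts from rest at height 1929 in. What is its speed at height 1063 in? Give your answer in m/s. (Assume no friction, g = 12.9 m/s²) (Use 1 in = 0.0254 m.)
Convert to SI: h₁−h₂ = 21.9964 m
mgh₁ = mgh₂ + ½mv² ⇒ v = √(2g(h₁−h₂)) = √(2·12.9·21.9964) = 23.82 m/s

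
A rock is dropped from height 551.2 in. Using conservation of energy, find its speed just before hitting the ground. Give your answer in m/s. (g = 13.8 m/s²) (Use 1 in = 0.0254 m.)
Convert to SI: h = 14.0005 m
mgh = ½mv² ⇒ v = √(2gh) = √(2·13.8·14.0005) = 19.66 m/s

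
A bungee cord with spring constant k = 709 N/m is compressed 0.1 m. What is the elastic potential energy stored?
PE = ½kx² = ½(709)(0.1)² = 3.545 J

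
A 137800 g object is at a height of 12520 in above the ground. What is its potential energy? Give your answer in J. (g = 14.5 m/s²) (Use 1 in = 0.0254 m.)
Convert to SI: m = 137.8 kg, h = 318.008 m
PE = mgh = (137.8)(14.5)(318.008) = 635400 J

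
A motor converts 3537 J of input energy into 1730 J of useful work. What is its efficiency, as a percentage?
η = W_out/W_in = 1730/3537 = 48.91%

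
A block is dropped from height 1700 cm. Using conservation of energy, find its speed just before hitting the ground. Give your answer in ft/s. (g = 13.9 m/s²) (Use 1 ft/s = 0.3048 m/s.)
Convert to SI: h = 17.0 m
mgh = ½mv² ⇒ v = √(2gh) = √(2·13.9·17.0) = 21.7394 m/s = 71.32 ft/s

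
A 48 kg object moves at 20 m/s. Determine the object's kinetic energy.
KE = ½mv² = ½(48)(20)² = 9600.0 J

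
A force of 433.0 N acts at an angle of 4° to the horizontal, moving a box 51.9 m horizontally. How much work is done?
W = F·d·cosθ = (433.0)(51.9)cos(4°) = 22420 J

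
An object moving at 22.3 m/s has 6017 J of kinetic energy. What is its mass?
m = 2·KE/v² = 2·6017/(22.3)² = 24.2 kg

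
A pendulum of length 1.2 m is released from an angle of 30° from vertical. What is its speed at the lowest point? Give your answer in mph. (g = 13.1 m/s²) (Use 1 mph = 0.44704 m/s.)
h = L(1 − cosθ) = 1.2(1 − cos30°) = 0.16077 m
v = √(2gh) = √(2·13.1·0.16077) = 2.05236 m/s = 4.591 mph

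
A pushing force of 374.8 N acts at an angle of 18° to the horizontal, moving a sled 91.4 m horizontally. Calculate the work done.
W = F·d·cosθ = (374.8)(91.4)cos(18°) = 32580 J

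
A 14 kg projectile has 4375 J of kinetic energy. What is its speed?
v = √(2·KE/m) = √(2·4375/14) = 25.0 m/s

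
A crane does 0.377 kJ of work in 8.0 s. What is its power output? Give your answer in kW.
Convert to SI: W = 377.0 J, t = 8.0 s
P = W/t = 377.0/8.0 = 47.125 W = 0.04713 kW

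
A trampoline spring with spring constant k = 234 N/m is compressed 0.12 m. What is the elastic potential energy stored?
PE = ½kx² = ½(234)(0.12)² = 1.685 J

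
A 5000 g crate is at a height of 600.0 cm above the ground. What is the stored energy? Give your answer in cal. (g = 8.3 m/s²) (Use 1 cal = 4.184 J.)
Convert to SI: m = 5.0 kg, h = 6.0 m
PE = mgh = (5.0)(8.3)(6.0) = 249.0 J = 59.51 cal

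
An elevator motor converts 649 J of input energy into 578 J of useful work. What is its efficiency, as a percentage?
η = W_out/W_in = 578/649 = 89.06%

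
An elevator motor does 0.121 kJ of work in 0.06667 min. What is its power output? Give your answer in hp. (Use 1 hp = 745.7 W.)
Convert to SI: W = 121.0 J, t = 4.0002 s
P = W/t = 121.0/4.0002 = 30.2485 W = 0.04056 hp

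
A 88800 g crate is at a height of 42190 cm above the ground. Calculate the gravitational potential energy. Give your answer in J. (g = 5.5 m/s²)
Convert to SI: m = 88.8 kg, h = 421.9 m
PE = mgh = (88.8)(5.5)(421.9) = 206100 J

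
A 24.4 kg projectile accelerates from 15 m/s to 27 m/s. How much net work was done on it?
W = ΔKE = ½m(v₂² − v₁²) = ½(24.4)(27² − 15²) = 6148.8 J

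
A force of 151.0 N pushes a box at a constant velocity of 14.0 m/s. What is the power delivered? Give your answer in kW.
P = Fv = (151.0)(14.0) = 2114.0 W = 2.114 kW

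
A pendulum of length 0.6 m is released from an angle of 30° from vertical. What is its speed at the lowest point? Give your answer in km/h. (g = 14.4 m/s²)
h = L(1 − cosθ) = 0.6(1 − cos30°) = 0.0803848 m
v = √(2gh) = √(2·14.4·0.0803848) = 1.52154 m/s = 5.478 km/h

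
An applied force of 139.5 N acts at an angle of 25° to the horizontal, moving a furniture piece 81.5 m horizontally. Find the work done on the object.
W = F·d·cosθ = (139.5)(81.5)cos(25°) = 10300 J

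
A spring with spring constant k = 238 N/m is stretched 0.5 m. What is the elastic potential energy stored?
PE = ½kx² = ½(238)(0.5)² = 29.75 J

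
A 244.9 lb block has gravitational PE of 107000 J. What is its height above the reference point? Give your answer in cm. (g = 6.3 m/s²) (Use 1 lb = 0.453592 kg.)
Convert to SI: m = 111.085 kg, PE = 107000 J
h = PE/(mg) = 107000/(111.085·6.3) = 152.894 m = 15290 cm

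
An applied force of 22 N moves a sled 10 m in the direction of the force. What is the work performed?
W = F·d = (22)(10) = 220.0 J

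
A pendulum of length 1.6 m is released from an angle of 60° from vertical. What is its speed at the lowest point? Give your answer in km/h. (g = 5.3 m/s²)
h = L(1 − cosθ) = 1.6(1 − cos60°) = 0.8 m
v = √(2gh) = √(2·5.3·0.8) = 2.91204 m/s = 10.48 km/h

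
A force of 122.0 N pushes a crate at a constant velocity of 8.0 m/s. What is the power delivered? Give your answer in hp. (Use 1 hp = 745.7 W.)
P = Fv = (122.0)(8.0) = 976.0 W = 1.309 hp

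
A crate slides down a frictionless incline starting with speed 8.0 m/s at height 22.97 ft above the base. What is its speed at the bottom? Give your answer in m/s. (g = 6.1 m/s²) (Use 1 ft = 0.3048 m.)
Convert to SI: v₀ = 8.0 m/s, h = 7.00126 m
½mv₀² + mgh = ½mv² ⇒ v = √(v₀² + 2gh) = √(8.0² + 2·6.1·7.00126) = 12.22 m/s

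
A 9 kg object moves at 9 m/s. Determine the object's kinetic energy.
KE = ½mv² = ½(9)(9)² = 364.5 J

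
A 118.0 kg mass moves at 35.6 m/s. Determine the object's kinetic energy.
KE = ½mv² = ½(118.0)(35.6)² = 74770 J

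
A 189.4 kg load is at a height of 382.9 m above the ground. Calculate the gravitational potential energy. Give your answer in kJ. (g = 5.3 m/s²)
PE = mgh = (189.4)(5.3)(382.9) = 384363 J = 384.4 kJ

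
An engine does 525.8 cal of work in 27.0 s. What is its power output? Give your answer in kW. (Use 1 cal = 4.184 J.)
Convert to SI: W = 2199.95 J, t = 27.0 s
P = W/t = 2199.95/27.0 = 81.4795 W = 0.08148 kW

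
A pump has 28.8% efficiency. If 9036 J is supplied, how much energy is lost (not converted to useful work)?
W_lost = W_in(1 − η) = 9036·(1 − 0.288) = 6434 J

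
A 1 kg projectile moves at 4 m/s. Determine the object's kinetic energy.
KE = ½mv² = ½(1)(4)² = 8.0 J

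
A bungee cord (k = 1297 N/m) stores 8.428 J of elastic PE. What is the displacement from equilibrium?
x = √(2·PE/k) = √(2·8.428/1297) = 0.114 m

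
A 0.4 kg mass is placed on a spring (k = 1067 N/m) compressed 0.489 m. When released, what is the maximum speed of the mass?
½kx² = ½mv² ⇒ v = x√(k/m) = (0.489)√(1067/0.4) = 25.26 m/s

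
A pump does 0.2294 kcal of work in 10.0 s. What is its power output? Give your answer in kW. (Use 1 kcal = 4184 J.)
Convert to SI: W = 959.81 J, t = 10.0 s
P = W/t = 959.81/10.0 = 95.981 W = 0.09598 kW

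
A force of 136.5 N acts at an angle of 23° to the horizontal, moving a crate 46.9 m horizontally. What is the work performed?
W = F·d·cosθ = (136.5)(46.9)cos(23°) = 5893 J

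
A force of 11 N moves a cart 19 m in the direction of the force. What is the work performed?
W = F·d = (11)(19) = 209.0 J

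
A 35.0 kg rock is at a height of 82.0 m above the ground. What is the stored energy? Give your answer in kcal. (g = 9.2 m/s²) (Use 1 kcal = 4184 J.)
PE = mgh = (35.0)(9.2)(82.0) = 26404.0 J = 6.311 kcal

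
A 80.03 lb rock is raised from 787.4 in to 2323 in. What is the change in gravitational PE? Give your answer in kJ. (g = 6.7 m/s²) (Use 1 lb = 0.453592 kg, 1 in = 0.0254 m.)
Convert to SI: m = 36.301 kg, Δh = 39.0042 m
ΔPE = mgΔh = (36.301)(6.7)(39.0042) = 9486.47 J = 9.486 kJ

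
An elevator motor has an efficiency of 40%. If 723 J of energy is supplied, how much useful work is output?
W_out = η·W_in = 0.4·723 = 289.2 J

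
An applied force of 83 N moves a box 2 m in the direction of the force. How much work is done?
W = F·d = (83)(2) = 166.0 J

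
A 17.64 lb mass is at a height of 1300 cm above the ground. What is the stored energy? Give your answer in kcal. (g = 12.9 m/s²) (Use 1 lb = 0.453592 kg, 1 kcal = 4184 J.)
Convert to SI: m = 8.00136 kg, h = 13.0 m
PE = mgh = (8.00136)(12.9)(13.0) = 1341.83 J = 0.3207 kcal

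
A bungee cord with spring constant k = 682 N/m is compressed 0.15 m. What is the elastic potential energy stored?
PE = ½kx² = ½(682)(0.15)² = 7.673 J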